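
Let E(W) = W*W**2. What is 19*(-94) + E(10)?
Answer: -786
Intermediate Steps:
E(W) = W**3
19*(-94) + E(10) = 19*(-94) + 10**3 = -1786 + 1000 = -786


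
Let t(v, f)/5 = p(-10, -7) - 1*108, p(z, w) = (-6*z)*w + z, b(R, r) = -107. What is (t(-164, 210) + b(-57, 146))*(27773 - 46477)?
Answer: 52315088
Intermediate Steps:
p(z, w) = z - 6*w*z (p(z, w) = -6*w*z + z = z - 6*w*z)
t(v, f) = -2690 (t(v, f) = 5*(-10*(1 - 6*(-7)) - 1*108) = 5*(-10*(1 + 42) - 108) = 5*(-10*43 - 108) = 5*(-430 - 108) = 5*(-538) = -2690)
(t(-164, 210) + b(-57, 146))*(27773 - 46477) = (-2690 - 107)*(27773 - 46477) = -2797*(-18704) = 52315088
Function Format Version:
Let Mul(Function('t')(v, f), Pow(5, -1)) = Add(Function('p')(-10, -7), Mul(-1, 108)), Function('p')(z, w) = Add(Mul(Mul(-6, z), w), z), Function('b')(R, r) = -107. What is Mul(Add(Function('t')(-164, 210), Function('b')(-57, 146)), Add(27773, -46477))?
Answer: 52315088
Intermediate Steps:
Function('p')(z, w) = Add(z, Mul(-6, w, z)) (Function('p')(z, w) = Add(Mul(-6, w, z), z) = Add(z, Mul(-6, w, z)))
Function('t')(v, f) = -2690 (Function('t')(v, f) = Mul(5, Add(Mul(-10, Add(1, Mul(-6, -7))), Mul(-1, 108))) = Mul(5, Add(Mul(-10, Add(1, 42)), -108)) = Mul(5, Add(Mul(-10, 43), -108)) = Mul(5, Add(-430, -108)) = Mul(5, -538) = -2690)
Mul(Add(Function('t')(-164, 210), Function('b')(-57, 146)), Add(27773, -46477)) = Mul(Add(-2690, -107), Add(27773, -46477)) = Mul(-2797, -18704) = 52315088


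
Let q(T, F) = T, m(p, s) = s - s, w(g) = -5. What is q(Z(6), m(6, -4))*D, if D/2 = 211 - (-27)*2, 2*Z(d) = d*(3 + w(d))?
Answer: -3180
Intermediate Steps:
Z(d) = -d (Z(d) = (d*(3 - 5))/2 = (d*(-2))/2 = (-2*d)/2 = -d)
m(p, s) = 0
D = 530 (D = 2*(211 - (-27)*2) = 2*(211 - 1*(-54)) = 2*(211 + 54) = 2*265 = 530)
q(Z(6), m(6, -4))*D = -1*6*530 = -6*530 = -3180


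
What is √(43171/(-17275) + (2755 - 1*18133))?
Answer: I*√183597401611/3455 ≈ 124.02*I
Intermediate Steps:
√(43171/(-17275) + (2755 - 1*18133)) = √(43171*(-1/17275) + (2755 - 18133)) = √(-43171/17275 - 15378) = √(-265698121/17275) = I*√183597401611/3455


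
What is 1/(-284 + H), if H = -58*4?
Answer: -1/516 ≈ -0.0019380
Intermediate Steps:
H = -232
1/(-284 + H) = 1/(-284 - 232) = 1/(-516) = -1/516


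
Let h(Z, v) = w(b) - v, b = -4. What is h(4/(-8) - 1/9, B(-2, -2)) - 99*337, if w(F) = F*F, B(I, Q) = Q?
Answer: -33345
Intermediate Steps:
w(F) = F²
h(Z, v) = 16 - v (h(Z, v) = (-4)² - v = 16 - v)
h(4/(-8) - 1/9, B(-2, -2)) - 99*337 = (16 - 1*(-2)) - 99*337 = (16 + 2) - 33363 = 18 - 33363 = -33345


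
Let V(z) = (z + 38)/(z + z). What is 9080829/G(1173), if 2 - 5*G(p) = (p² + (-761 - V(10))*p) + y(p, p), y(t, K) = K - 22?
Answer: -2802725/29729 ≈ -94.276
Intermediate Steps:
y(t, K) = -22 + K
V(z) = (38 + z)/(2*z) (V(z) = (38 + z)/((2*z)) = (38 + z)*(1/(2*z)) = (38 + z)/(2*z))
G(p) = 24/5 - p²/5 + 3812*p/25 (G(p) = ⅖ - ((p² + (-761 - (38 + 10)/(2*10))*p) + (-22 + p))/5 = ⅖ - ((p² + (-761 - 48/(2*10))*p) + (-22 + p))/5 = ⅖ - ((p² + (-761 - 1*12/5)*p) + (-22 + p))/5 = ⅖ - ((p² + (-761 - 12/5)*p) + (-22 + p))/5 = ⅖ - ((p² - 3817*p/5) + (-22 + p))/5 = ⅖ - (-22 + p² - 3812*p/5)/5 = ⅖ + (22/5 - p²/5 + 3812*p/25) = 24/5 - p²/5 + 3812*p/25)
9080829/G(1173) = 9080829/(24/5 - ⅕*1173² + (3812/25)*1173) = 9080829/(24/5 - ⅕*1375929 + 4471476/25) = 9080829/(24/5 - 1375929/5 + 4471476/25) = 9080829/(-2408049/25) = 9080829*(-25/2408049) = -2802725/29729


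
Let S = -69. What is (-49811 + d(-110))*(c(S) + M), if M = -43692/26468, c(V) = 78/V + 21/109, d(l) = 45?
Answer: 2136978316448/16588819 ≈ 1.2882e+5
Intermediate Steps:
c(V) = 21/109 + 78/V (c(V) = 78/V + 21*(1/109) = 78/V + 21/109 = 21/109 + 78/V)
M = -10923/6617 (M = -43692*1/26468 = -10923/6617 ≈ -1.6507)
(-49811 + d(-110))*(c(S) + M) = (-49811 + 45)*((21/109 + 78/(-69)) - 10923/6617) = -49766*((21/109 + 78*(-1/69)) - 10923/6617) = -49766*((21/109 - 26/23) - 10923/6617) = -49766*(-2351/2507 - 10923/6617) = -49766*(-42940528/16588819) = 2136978316448/16588819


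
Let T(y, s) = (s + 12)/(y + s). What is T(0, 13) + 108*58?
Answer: 81457/13 ≈ 6265.9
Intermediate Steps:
T(y, s) = (12 + s)/(s + y)
T(0, 13) + 108*58 = (12 + 13)/(13 + 0) + 108*58 = 25/13 + 6264 = 81457/13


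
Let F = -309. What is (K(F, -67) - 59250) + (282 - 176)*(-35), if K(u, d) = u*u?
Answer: 32521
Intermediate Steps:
K(u, d) = u**2
(K(F, -67) - 59250) + (282 - 176)*(-35) = ((-309)**2 - 59250) + (282 - 176)*(-35) = (95481 - 59250) + 106*(-35) = 36231 - 3710 = 32521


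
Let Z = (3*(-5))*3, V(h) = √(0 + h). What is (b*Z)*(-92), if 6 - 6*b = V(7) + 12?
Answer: -4140 - 690*√7 ≈ -5965.6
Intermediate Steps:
V(h) = √h
b = -1 - √7/6 (b = 1 - (√7 + 12)/6 = 1 - (12 + √7)/6 = 1 + (-2 - √7/6) = -1 - √7/6 ≈ -1.4410)
Z = -45 (Z = -15*3 = -45)
(b*Z)*(-92) = ((-1 - √7/6)*(-45))*(-92) = (45 + 15*√7/2)*(-92) = -4140 - 690*√7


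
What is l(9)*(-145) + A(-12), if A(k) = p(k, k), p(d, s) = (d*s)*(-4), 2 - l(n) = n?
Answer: 439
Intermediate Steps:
l(n) = 2 - n
p(d, s) = -4*d*s
A(k) = -4*k² (A(k) = -4*k*k = -4*k²)
l(9)*(-145) + A(-12) = (2 - 1*9)*(-145) - 4*(-12)² = (2 - 9)*(-145) - 4*144 = -7*(-145) - 576 = 1015 - 576 = 439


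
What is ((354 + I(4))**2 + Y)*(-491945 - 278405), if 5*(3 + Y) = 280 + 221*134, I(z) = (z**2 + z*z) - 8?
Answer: -114674146930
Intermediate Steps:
I(z) = -8 + 2*z**2 (I(z) = (z**2 + z**2) - 8 = 2*z**2 - 8 = -8 + 2*z**2)
Y = 29879/5 (Y = -3 + (280 + 221*134)/5 = -3 + (280 + 29614)/5 = -3 + (1/5)*29894 = -3 + 29894/5 = 29879/5 ≈ 5975.8)
((354 + I(4))**2 + Y)*(-491945 - 278405) = ((354 + (-8 + 2*4**2))**2 + 29879/5)*(-491945 - 278405) = ((354 + (-8 + 2*16))**2 + 29879/5)*(-770350) = ((354 + (-8 + 32))**2 + 29879/5)*(-770350) = ((354 + 24)**2 + 29879/5)*(-770350) = (378**2 + 29879/5)*(-770350) = (142884 + 29879/5)*(-770350) = (744299/5)*(-770350) = -114674146930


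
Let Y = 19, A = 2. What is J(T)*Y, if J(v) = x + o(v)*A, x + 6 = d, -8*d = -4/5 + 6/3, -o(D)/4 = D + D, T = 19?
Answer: -117857/20 ≈ -5892.9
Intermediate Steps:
o(D) = -8*D (o(D) = -4*(D + D) = -8*D)
d = -3/20 (d = -(-4/5 + 6/3)/8 = -(-4*⅕ + 6*(⅓))/8 = -(-⅘ + 2)/8 = -⅛*6/5 = -3/20 ≈ -0.15000)
x = -123/20 (x = -6 - 3/20 = -123/20 ≈ -6.1500)
J(v) = -123/20 - 16*v (J(v) = -123/20 - 8*v*2 = -123/20 - 16*v)
J(T)*Y = (-123/20 - 16*19)*19 = (-123/20 - 304)*19 = -6203/20*19 = -117857/20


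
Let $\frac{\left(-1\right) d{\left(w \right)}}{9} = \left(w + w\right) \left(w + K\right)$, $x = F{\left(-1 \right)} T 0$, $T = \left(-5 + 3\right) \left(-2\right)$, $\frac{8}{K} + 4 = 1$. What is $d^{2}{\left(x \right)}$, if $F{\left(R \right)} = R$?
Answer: $0$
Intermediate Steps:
$K = - \frac{8}{3}$ ($K = \frac{8}{-4 + 1} = \frac{8}{-3} = 8 \left(- \frac{1}{3}\right) = - \frac{8}{3} \approx -2.6667$)
$T = 4$ ($T = \left(-2\right) \left(-2\right) = 4$)
$x = 0$ ($x = \left(-1\right) 4 \cdot 0 = \left(-4\right) 0 = 0$)
$d{\left(w \right)} = - 18 w \left(- \frac{8}{3} + w\right)$ ($d{\left(w \right)} = - 9 \left(w + w\right) \left(w - \frac{8}{3}\right) = - 9 \cdot 2 w \left(- \frac{8}{3} + w\right) = - 18 w \left(- \frac{8}{3} + w\right)$)
$d^{2}{\left(x \right)} = \left(6 \cdot 0 \left(8 - 0\right)\right)^{2} = \left(6 \cdot 0 \left(8 + 0\right)\right)^{2} = \left(6 \cdot 0 \cdot 8\right)^{2} = 0^{2} = 0$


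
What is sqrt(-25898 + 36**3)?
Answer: sqrt(20758) ≈ 144.08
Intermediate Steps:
sqrt(-25898 + 36**3) = sqrt(-25898 + 46656) = sqrt(20758)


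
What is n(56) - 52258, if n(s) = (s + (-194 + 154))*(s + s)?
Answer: -50466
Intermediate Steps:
n(s) = 2*s*(-40 + s) (n(s) = (s - 40)*(2*s) = (-40 + s)*(2*s) = 2*s*(-40 + s))
n(56) - 52258 = 2*56*(-40 + 56) - 52258 = 2*56*16 - 52258 = 1792 - 52258 = -50466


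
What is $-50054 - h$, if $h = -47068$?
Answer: $-2986$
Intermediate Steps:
$-50054 - h = -50054 - -47068 = -50054 + 47068 = -2986$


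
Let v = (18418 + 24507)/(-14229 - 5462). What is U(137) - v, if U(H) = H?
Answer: 2740592/19691 ≈ 139.18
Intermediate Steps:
v = -42925/19691 (v = 42925/(-19691) = 42925*(-1/19691) = -42925/19691 ≈ -2.1799)
U(137) - v = 137 - 1*(-42925/19691) = 137 + 42925/19691 = 2740592/19691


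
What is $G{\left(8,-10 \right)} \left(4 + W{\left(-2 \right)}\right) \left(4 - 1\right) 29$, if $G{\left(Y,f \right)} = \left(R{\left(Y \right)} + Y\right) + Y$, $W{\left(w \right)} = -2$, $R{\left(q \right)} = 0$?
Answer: $2784$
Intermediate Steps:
$G{\left(Y,f \right)} = 2 Y$ ($G{\left(Y,f \right)} = \left(0 + Y\right) + Y = Y + Y = 2 Y$)
$G{\left(8,-10 \right)} \left(4 + W{\left(-2 \right)}\right) \left(4 - 1\right) 29 = 2 \cdot 8 \left(4 - 2\right) \left(4 - 1\right) 29 = 16 \cdot 2 \cdot 3 \cdot 29 = 16 \cdot 6 \cdot 29 = 96 \cdot 29 = 2784$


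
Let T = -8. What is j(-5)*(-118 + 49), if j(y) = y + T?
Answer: 897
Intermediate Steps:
j(y) = -8 + y (j(y) = y - 8 = -8 + y)
j(-5)*(-118 + 49) = (-8 - 5)*(-118 + 49) = -13*(-69) = 897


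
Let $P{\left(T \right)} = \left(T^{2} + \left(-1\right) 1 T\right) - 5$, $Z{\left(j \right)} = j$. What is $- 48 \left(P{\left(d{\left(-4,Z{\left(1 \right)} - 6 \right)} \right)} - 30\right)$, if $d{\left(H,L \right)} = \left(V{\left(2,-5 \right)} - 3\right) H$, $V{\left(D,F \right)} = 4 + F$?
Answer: $-9840$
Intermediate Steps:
$d{\left(H,L \right)} = - 4 H$ ($d{\left(H,L \right)} = \left(\left(4 - 5\right) - 3\right) H = \left(-1 - 3\right) H = - 4 H$)
$P{\left(T \right)} = -5 + T^{2} - T$ ($P{\left(T \right)} = \left(T^{2} - T\right) - 5 = -5 + T^{2} - T$)
$- 48 \left(P{\left(d{\left(-4,Z{\left(1 \right)} - 6 \right)} \right)} - 30\right) = - 48 \left(\left(-5 + \left(\left(-4\right) \left(-4\right)\right)^{2} - \left(-4\right) \left(-4\right)\right) - 30\right) = - 48 \left(\left(-5 + 16^{2} - 16\right) - 30\right) = - 48 \left(\left(-5 + 256 - 16\right) - 30\right) = - 48 \left(235 - 30\right) = \left(-48\right) 205 = -9840$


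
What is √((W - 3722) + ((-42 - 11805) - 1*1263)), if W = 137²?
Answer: √1937 ≈ 44.011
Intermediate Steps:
W = 18769
√((W - 3722) + ((-42 - 11805) - 1*1263)) = √((18769 - 3722) + ((-42 - 11805) - 1*1263)) = √(15047 + (-11847 - 1263)) = √(15047 - 13110) = √1937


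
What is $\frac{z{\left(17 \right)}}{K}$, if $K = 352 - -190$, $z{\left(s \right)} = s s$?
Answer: $\frac{289}{542} \approx 0.53321$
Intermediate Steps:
$z{\left(s \right)} = s^{2}$
$K = 542$ ($K = 352 + 190 = 542$)
$\frac{z{\left(17 \right)}}{K} = \frac{17^{2}}{542} = 289 \cdot \frac{1}{542} = \frac{289}{542}$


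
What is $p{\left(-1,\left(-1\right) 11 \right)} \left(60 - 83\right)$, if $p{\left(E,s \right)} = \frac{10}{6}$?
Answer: $- \frac{115}{3} \approx -38.333$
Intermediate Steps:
$p{\left(E,s \right)} = \frac{5}{3}$ ($p{\left(E,s \right)} = 10 \cdot \frac{1}{6} = \frac{5}{3}$)
$p{\left(-1,\left(-1\right) 11 \right)} \left(60 - 83\right) = \frac{5 \left(60 - 83\right)}{3} = \frac{5}{3} \left(-23\right) = - \frac{115}{3}$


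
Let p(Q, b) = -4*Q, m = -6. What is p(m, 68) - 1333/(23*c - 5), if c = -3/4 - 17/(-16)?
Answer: -20488/35 ≈ -585.37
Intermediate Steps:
c = 5/16 (c = -3*¼ - 17*(-1/16) = -¾ + 17/16 = 5/16 ≈ 0.31250)
p(m, 68) - 1333/(23*c - 5) = -4*(-6) - 1333/(23*(5/16) - 5) = 24 - 1333/(115/16 - 5) = 24 - 1333/35/16 = 24 - 1333*16/35 = 24 - 21328/35 = -20488/35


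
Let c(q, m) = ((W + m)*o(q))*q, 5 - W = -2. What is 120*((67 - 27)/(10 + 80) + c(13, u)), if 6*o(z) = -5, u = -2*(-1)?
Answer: -34940/3 ≈ -11647.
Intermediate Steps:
W = 7 (W = 5 - 1*(-2) = 5 + 2 = 7)
u = 2
o(z) = -⅚ (o(z) = (⅙)*(-5) = -⅚)
c(q, m) = q*(-35/6 - 5*m/6) (c(q, m) = ((7 + m)*(-⅚))*q = (-35/6 - 5*m/6)*q = q*(-35/6 - 5*m/6))
120*((67 - 27)/(10 + 80) + c(13, u)) = 120*((67 - 27)/(10 + 80) - ⅚*13*(7 + 2)) = 120*(40/90 - ⅚*13*9) = 120*(40*(1/90) - 195/2) = 120*(4/9 - 195/2) = 120*(-1747/18) = -34940/3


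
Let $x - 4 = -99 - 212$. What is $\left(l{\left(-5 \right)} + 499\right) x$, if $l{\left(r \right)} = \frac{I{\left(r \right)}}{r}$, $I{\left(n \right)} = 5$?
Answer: $-152886$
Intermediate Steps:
$x = -307$ ($x = 4 - 311 = -307$)
$l{\left(r \right)} = \frac{5}{r}$
$\left(l{\left(-5 \right)} + 499\right) x = \left(\frac{5}{-5} + 499\right) \left(-307\right) = \left(5 \left(- \frac{1}{5}\right) + 499\right) \left(-307\right) = \left(-1 + 499\right) \left(-307\right) = 498 \left(-307\right) = -152886$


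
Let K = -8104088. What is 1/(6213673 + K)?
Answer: -1/1890415 ≈ -5.2898e-7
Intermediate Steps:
1/(6213673 + K) = 1/(6213673 - 8104088) = 1/(-1890415) = -1/1890415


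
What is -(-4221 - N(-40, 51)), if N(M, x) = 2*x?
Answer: 4323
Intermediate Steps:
-(-4221 - N(-40, 51)) = -(-4221 - 2*51) = -(-4221 - 1*102) = -(-4221 - 102) = -1*(-4323) = 4323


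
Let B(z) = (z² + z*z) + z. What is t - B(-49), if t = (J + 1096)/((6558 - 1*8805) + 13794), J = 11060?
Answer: -18290245/3849 ≈ -4751.9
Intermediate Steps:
B(z) = z + 2*z² (B(z) = (z² + z²) + z = 2*z² + z = z + 2*z²)
t = 4052/3849 (t = (11060 + 1096)/((6558 - 1*8805) + 13794) = 12156/((6558 - 8805) + 13794) = 12156/(-2247 + 13794) = 12156/11547 = 12156*(1/11547) = 4052/3849 ≈ 1.0527)
t - B(-49) = 4052/3849 - (-49)*(1 + 2*(-49)) = 4052/3849 - (-49)*(1 - 98) = 4052/3849 - (-49)*(-97) = 4052/3849 - 1*4753 = 4052/3849 - 4753 = -18290245/3849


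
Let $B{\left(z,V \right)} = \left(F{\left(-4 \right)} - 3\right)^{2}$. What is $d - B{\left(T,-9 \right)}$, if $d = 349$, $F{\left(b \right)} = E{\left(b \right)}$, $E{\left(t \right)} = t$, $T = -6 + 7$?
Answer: $300$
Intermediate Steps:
$T = 1$
$F{\left(b \right)} = b$
$B{\left(z,V \right)} = 49$ ($B{\left(z,V \right)} = \left(-4 - 3\right)^{2} = \left(-7\right)^{2} = 49$)
$d - B{\left(T,-9 \right)} = 349 - 49 = 300$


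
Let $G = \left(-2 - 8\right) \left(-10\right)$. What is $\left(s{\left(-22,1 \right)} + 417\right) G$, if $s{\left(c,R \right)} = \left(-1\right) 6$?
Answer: $41100$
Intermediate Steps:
$s{\left(c,R \right)} = -6$
$G = 100$ ($G = \left(-10\right) \left(-10\right) = 100$)
$\left(s{\left(-22,1 \right)} + 417\right) G = \left(-6 + 417\right) 100 = 411 \cdot 100 = 41100$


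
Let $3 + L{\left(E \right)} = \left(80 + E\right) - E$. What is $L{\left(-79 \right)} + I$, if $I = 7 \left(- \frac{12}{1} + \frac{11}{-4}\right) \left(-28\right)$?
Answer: $2968$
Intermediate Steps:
$L{\left(E \right)} = 77$ ($L{\left(E \right)} = -3 + \left(\left(80 + E\right) - E\right) = -3 + 80 = 77$)
$I = 2891$ ($I = 7 \left(\left(-12\right) 1 + 11 \left(- \frac{1}{4}\right)\right) \left(-28\right) = 7 \left(-12 - \frac{11}{4}\right) \left(-28\right) = 7 \left(- \frac{59}{4}\right) \left(-28\right) = \left(- \frac{413}{4}\right) \left(-28\right) = 2891$)
$L{\left(-79 \right)} + I = 77 + 2891 = 2968$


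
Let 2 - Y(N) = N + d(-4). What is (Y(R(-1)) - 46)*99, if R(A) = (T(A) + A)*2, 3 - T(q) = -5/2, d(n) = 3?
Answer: -5544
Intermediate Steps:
T(q) = 11/2 (T(q) = 3 - (-5)/2 = 3 - 1*(-5/2) = 3 + 5/2 = 11/2)
R(A) = 11 + 2*A (R(A) = (11/2 + A)*2 = 11 + 2*A)
Y(N) = -1 - N (Y(N) = 2 - (N + 3) = 2 - (3 + N) = 2 + (-3 - N) = -1 - N)
(Y(R(-1)) - 46)*99 = ((-1 - (11 + 2*(-1))) - 46)*99 = ((-1 - (11 - 2)) - 46)*99 = ((-1 - 1*9) - 46)*99 = ((-1 - 9) - 46)*99 = (-10 - 46)*99 = -56*99 = -5544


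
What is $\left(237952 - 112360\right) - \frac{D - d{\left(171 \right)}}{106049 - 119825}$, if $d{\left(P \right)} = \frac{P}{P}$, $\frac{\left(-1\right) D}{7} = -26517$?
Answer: $\frac{865170505}{6888} \approx 1.2561 \cdot 10^{5}$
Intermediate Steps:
$D = 185619$ ($D = \left(-7\right) \left(-26517\right) = 185619$)
$d{\left(P \right)} = 1$
$\left(237952 - 112360\right) - \frac{D - d{\left(171 \right)}}{106049 - 119825} = \left(237952 - 112360\right) - \frac{185619 - 1}{106049 - 119825} = 125592 - \frac{185619 - 1}{-13776} = 125592 - 185618 \left(- \frac{1}{13776}\right) = 125592 - - \frac{92809}{6888} = 125592 + \frac{92809}{6888} = \frac{865170505}{6888}$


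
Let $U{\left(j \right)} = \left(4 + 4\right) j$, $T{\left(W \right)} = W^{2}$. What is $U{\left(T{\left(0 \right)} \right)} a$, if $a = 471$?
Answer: $0$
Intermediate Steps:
$U{\left(j \right)} = 8 j$
$U{\left(T{\left(0 \right)} \right)} a = 8 \cdot 0^{2} \cdot 471 = 8 \cdot 0 \cdot 471 = 0 \cdot 471 = 0$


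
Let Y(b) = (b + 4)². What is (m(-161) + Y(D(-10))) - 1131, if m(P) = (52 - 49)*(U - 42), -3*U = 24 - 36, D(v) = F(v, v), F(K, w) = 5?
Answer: -1164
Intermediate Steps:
D(v) = 5
U = 4 (U = -(24 - 36)/3 = -⅓*(-12) = 4)
m(P) = -114 (m(P) = (52 - 49)*(4 - 42) = 3*(-38) = -114)
Y(b) = (4 + b)²
(m(-161) + Y(D(-10))) - 1131 = (-114 + (4 + 5)²) - 1131 = (-114 + 9²) - 1131 = (-114 + 81) - 1131 = -33 - 1131 = -1164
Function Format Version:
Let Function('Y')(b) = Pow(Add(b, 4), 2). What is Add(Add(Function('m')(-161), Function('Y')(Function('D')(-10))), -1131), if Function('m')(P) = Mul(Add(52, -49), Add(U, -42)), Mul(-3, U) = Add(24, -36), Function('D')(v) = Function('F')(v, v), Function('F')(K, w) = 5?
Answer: -1164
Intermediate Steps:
Function('D')(v) = 5
U = 4 (U = Mul(Rational(-1, 3), Add(24, -36)) = Mul(Rational(-1, 3), -12) = 4)
Function('m')(P) = -114 (Function('m')(P) = Mul(Add(52, -49), Add(4, -42)) = Mul(3, -38) = -114)
Function('Y')(b) = Pow(Add(4, b), 2)
Add(Add(Function('m')(-161), Function('Y')(Function('D')(-10))), -1131) = Add(Add(-114, Pow(Add(4, 5), 2)), -1131) = Add(Add(-114, Pow(9, 2)), -1131) = Add(Add(-114, 81), -1131) = Add(-33, -1131) = -1164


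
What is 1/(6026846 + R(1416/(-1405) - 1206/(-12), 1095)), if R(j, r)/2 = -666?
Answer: 1/6025514 ≈ 1.6596e-7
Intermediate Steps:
R(j, r) = -1332 (R(j, r) = 2*(-666) = -1332)
1/(6026846 + R(1416/(-1405) - 1206/(-12), 1095)) = 1/(6026846 - 1332) = 1/6025514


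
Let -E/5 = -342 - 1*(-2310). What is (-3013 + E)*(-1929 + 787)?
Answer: 14678126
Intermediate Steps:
E = -9840 (E = -5*(-342 - 1*(-2310)) = -5*(-342 + 2310) = -5*1968 = -9840)
(-3013 + E)*(-1929 + 787) = (-3013 - 9840)*(-1929 + 787) = -12853*(-1142) = 14678126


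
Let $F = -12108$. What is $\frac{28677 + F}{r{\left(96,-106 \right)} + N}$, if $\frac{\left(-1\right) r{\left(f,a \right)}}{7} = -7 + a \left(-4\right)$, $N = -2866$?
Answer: $- \frac{16569}{5785} \approx -2.8641$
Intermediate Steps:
$r{\left(f,a \right)} = 49 + 28 a$ ($r{\left(f,a \right)} = - 7 \left(-7 + a \left(-4\right)\right) = - 7 \left(-7 - 4 a\right) = 49 + 28 a$)
$\frac{28677 + F}{r{\left(96,-106 \right)} + N} = \frac{28677 - 12108}{\left(49 + 28 \left(-106\right)\right) - 2866} = \frac{16569}{\left(49 - 2968\right) - 2866} = \frac{16569}{-2919 - 2866} = \frac{16569}{-5785} = 16569 \left(- \frac{1}{5785}\right) = - \frac{16569}{5785}$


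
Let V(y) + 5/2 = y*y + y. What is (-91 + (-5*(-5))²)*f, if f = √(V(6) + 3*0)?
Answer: 267*√158 ≈ 3356.1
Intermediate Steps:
V(y) = -5/2 + y + y² (V(y) = -5/2 + (y*y + y) = -5/2 + (y² + y) = -5/2 + (y + y²) = -5/2 + y + y²)
f = √158/2 (f = √((-5/2 + 6 + 6²) + 3*0) = √((-5/2 + 6 + 36) + 0) = √(79/2 + 0) = √(79/2) = √158/2 ≈ 6.2849)
(-91 + (-5*(-5))²)*f = (-91 + (-5*(-5))²)*(√158/2) = (-91 + 25²)*(√158/2) = (-91 + 625)*(√158/2) = 534*(√158/2) = 267*√158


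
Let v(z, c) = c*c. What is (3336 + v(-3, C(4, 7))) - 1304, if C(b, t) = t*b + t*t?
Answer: 7961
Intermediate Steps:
C(b, t) = t² + b*t (C(b, t) = b*t + t² = t² + b*t)
v(z, c) = c²
(3336 + v(-3, C(4, 7))) - 1304 = (3336 + (7*(4 + 7))²) - 1304 = (3336 + (7*11)²) - 1304 = (3336 + 77²) - 1304 = (3336 + 5929) - 1304 = 9265 - 1304 = 7961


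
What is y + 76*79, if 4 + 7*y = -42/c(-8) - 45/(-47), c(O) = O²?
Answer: 63204549/10528 ≈ 6003.5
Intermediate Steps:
y = -5563/10528 (y = -4/7 + (-42/((-8)²) - 45/(-47))/7 = -4/7 + (-42/64 - 45*(-1/47))/7 = -4/7 + (-42*1/64 + 45/47)/7 = -4/7 + (-21/32 + 45/47)/7 = -4/7 + (⅐)*(453/1504) = -4/7 + 453/10528 = -5563/10528 ≈ -0.52840)
y + 76*79 = -5563/10528 + 76*79 = -5563/10528 + 6004 = 63204549/10528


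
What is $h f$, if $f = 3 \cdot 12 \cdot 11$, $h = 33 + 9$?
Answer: $16632$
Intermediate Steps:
$h = 42$
$f = 396$ ($f = 36 \cdot 11 = 396$)
$h f = 42 \cdot 396 = 16632$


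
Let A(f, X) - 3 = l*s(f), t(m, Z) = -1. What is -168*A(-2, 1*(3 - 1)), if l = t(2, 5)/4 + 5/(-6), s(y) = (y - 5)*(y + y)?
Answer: 4592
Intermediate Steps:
s(y) = 2*y*(-5 + y) (s(y) = (-5 + y)*(2*y) = 2*y*(-5 + y))
l = -13/12 (l = -1/4 + 5/(-6) = -1*¼ + 5*(-⅙) = -¼ - ⅚ = -13/12 ≈ -1.0833)
A(f, X) = 3 - 13*f*(-5 + f)/6
-168*A(-2, 1*(3 - 1)) = -168*(3 - 13/6*(-2)*(-5 - 2)) = -168*(3 - 13/6*(-2)*(-7)) = -168*(3 - 91/3) = -168*(-82/3) = 4592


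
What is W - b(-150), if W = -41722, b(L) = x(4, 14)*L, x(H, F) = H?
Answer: -41122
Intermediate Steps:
b(L) = 4*L
W - b(-150) = -41722 - 4*(-150) = -41722 - 1*(-600) = -41722 + 600 = -41122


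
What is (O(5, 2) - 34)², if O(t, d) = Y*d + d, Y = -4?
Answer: 1600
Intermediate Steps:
O(t, d) = -3*d (O(t, d) = -4*d + d = -3*d)
(O(5, 2) - 34)² = (-3*2 - 34)² = (-6 - 34)² = (-40)² = 1600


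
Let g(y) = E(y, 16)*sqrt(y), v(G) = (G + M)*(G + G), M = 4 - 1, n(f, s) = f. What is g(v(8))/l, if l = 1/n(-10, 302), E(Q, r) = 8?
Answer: -320*sqrt(11) ≈ -1061.3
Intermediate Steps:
M = 3
v(G) = 2*G*(3 + G) (v(G) = (G + 3)*(G + G) = (3 + G)*(2*G) = 2*G*(3 + G))
g(y) = 8*sqrt(y)
l = -1/10 (l = 1/(-10) = -1/10 ≈ -0.10000)
g(v(8))/l = (8*sqrt(2*8*(3 + 8)))/(-1/10) = (8*sqrt(2*8*11))*(-10) = (8*sqrt(176))*(-10) = (8*(4*sqrt(11)))*(-10) = (32*sqrt(11))*(-10) = -320*sqrt(11)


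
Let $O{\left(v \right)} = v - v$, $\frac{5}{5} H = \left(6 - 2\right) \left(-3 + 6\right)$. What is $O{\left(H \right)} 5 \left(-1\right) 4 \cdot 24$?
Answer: $0$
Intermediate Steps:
$H = 12$ ($H = \left(6 - 2\right) \left(-3 + 6\right) = 4 \cdot 3 = 12$)
$O{\left(v \right)} = 0$
$O{\left(H \right)} 5 \left(-1\right) 4 \cdot 24 = 0 \cdot 5 \left(-1\right) 4 \cdot 24 = 0 \left(-1\right) 4 \cdot 24 = 0 \cdot 4 \cdot 24 = 0 \cdot 24 = 0$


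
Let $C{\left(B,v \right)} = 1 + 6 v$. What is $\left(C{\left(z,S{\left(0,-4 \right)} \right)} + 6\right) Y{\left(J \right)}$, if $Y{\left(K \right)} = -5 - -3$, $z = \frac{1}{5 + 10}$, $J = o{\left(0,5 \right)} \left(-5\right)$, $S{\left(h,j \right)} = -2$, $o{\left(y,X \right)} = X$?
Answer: $10$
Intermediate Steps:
$J = -25$ ($J = 5 \left(-5\right) = -25$)
$z = \frac{1}{15} \approx 0.066667$
$Y{\left(K \right)} = -2$ ($Y{\left(K \right)} = -5 + 3 = -2$)
$\left(C{\left(z,S{\left(0,-4 \right)} \right)} + 6\right) Y{\left(J \right)} = \left(\left(1 + 6 \left(-2\right)\right) + 6\right) \left(-2\right) = \left(\left(1 - 12\right) + 6\right) \left(-2\right) = \left(-11 + 6\right) \left(-2\right) = \left(-5\right) \left(-2\right) = 10$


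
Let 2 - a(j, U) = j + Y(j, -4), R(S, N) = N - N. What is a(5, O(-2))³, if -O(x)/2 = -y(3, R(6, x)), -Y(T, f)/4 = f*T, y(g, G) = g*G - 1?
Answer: -571787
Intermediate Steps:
R(S, N) = 0
y(g, G) = -1 + G*g (y(g, G) = G*g - 1 = -1 + G*g)
Y(T, f) = -4*T*f (Y(T, f) = -4*f*T = -4*T*f)
O(x) = -2 (O(x) = -(-2)*(-1 + 0*3) = -(-2)*(-1 + 0) = -(-2)*(-1) = -2*1 = -2)
a(j, U) = 2 - 17*j (a(j, U) = 2 - (j - 4*j*(-4)) = 2 - (j + 16*j) = 2 - 17*j)
a(5, O(-2))³ = (2 - 17*5)³ = (2 - 85)³ = (-83)³ = -571787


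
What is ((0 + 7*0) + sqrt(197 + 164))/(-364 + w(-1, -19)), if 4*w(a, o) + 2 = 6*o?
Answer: -19/393 ≈ -0.048346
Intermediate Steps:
w(a, o) = -1/2 + 3*o/2 (w(a, o) = -1/2 + (6*o)/4 = -1/2 + 3*o/2)
((0 + 7*0) + sqrt(197 + 164))/(-364 + w(-1, -19)) = ((0 + 7*0) + sqrt(197 + 164))/(-364 + (-1/2 + (3/2)*(-19))) = ((0 + 0) + sqrt(361))/(-364 + (-1/2 - 57/2)) = (0 + 19)/(-364 - 29) = 19/(-393) = -1/393*19 = -19/393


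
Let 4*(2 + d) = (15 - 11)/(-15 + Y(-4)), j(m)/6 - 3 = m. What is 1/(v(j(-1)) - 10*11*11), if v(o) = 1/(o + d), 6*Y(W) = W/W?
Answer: -884/1069551 ≈ -0.00082652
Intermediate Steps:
Y(W) = 1/6 (Y(W) = (W/W)/6 = (1/6)*1 = 1/6)
j(m) = 18 + 6*m
d = -184/89 (d = -2 + ((15 - 11)/(-15 + 1/6))/4 = -2 + (4/(-89/6))/4 = -2 + (4*(-6/89))/4 = -2 + (1/4)*(-24/89) = -2 - 6/89 = -184/89 ≈ -2.0674)
v(o) = 1/(-184/89 + o) (v(o) = 1/(o - 184/89) = 1/(-184/89 + o))
1/(v(j(-1)) - 10*11*11) = 1/(89/(-184 + 89*(18 + 6*(-1))) - 10*11*11) = 1/(89/(-184 + 89*(18 - 6)) - 110*11) = 1/(89/(-184 + 89*12) - 1210) = 1/(89/(-184 + 1068) - 1210) = 1/(89/884 - 1210) = 1/(-1069551/884) = -884/1069551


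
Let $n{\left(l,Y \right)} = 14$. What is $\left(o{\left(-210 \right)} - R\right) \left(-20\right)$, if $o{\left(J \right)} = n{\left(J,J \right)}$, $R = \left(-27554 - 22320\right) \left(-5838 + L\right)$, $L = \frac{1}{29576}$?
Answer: $\frac{21528695463435}{3697} \approx 5.8233 \cdot 10^{9}$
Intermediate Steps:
$L = \frac{1}{29576} \approx 3.3811 \cdot 10^{-5}$
$R = \frac{4305739299719}{14788}$ ($R = \left(-27554 - 22320\right) \left(-5838 + \frac{1}{29576}\right) = \left(-49874\right) \left(- \frac{172664687}{29576}\right) = \frac{4305739299719}{14788} \approx 2.9116 \cdot 10^{8}$)
$o{\left(J \right)} = 14$
$\left(o{\left(-210 \right)} - R\right) \left(-20\right) = \left(14 - \frac{4305739299719}{14788}\right) \left(-20\right) = \left(- \frac{4305739092687}{14788}\right) \left(-20\right) = \frac{21528695463435}{3697}$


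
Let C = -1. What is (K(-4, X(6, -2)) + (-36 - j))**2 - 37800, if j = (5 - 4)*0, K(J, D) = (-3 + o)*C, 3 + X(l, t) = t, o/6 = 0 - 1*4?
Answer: -37719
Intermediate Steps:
o = -24 (o = 6*(0 - 1*4) = 6*(0 - 4) = 6*(-4) = -24)
X(l, t) = -3 + t
K(J, D) = 27 (K(J, D) = (-3 - 24)*(-1) = -27*(-1) = 27)
j = 0 (j = 1*0 = 0)
(K(-4, X(6, -2)) + (-36 - j))**2 - 37800 = (27 + (-36 - 1*0))**2 - 37800 = (27 + (-36 + 0))**2 - 37800 = (27 - 36)**2 - 37800 = (-9)**2 - 37800 = 81 - 37800 = -37719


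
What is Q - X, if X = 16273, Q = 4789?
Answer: -11484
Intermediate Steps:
Q - X = 4789 - 1*16273 = 4789 - 16273 = -11484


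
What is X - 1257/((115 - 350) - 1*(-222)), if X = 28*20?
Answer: 8537/13 ≈ 656.69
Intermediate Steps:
X = 560
X - 1257/((115 - 350) - 1*(-222)) = 560 - 1257/((115 - 350) - 1*(-222)) = 560 - 1257/(-235 + 222) = 560 - 1257/(-13) = 560 - 1/13*(-1257) = 560 + 1257/13 = 8537/13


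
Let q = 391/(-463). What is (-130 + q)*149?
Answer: -9026569/463 ≈ -19496.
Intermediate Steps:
q = -391/463 (q = 391*(-1/463) = -391/463 ≈ -0.84449)
(-130 + q)*149 = (-130 - 391/463)*149 = -60581/463*149 = -9026569/463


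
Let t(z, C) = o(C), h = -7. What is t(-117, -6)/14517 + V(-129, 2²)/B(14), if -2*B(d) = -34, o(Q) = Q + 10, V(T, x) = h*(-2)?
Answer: 203306/246789 ≈ 0.82380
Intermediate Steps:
V(T, x) = 14 (V(T, x) = -7*(-2) = 14)
o(Q) = 10 + Q
t(z, C) = 10 + C
B(d) = 17 (B(d) = -½*(-34) = 17)
t(-117, -6)/14517 + V(-129, 2²)/B(14) = (10 - 6)/14517 + 14/17 = 4*(1/14517) + 14*(1/17) = 4/14517 + 14/17 = 203306/246789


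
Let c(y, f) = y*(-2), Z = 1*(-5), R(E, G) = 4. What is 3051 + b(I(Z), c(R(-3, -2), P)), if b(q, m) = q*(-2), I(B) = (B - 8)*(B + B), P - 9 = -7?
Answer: 2791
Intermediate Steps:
P = 2 (P = 9 - 7 = 2)
Z = -5
I(B) = 2*B*(-8 + B) (I(B) = (-8 + B)*(2*B) = 2*B*(-8 + B))
c(y, f) = -2*y
b(q, m) = -2*q
3051 + b(I(Z), c(R(-3, -2), P)) = 3051 - 4*(-5)*(-8 - 5) = 3051 - 4*(-5)*(-13) = 3051 - 2*130 = 3051 - 260 = 2791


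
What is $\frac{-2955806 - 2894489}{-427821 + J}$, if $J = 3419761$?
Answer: $- \frac{1170059}{598388} \approx -1.9554$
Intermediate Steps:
$\frac{-2955806 - 2894489}{-427821 + J} = \frac{-2955806 - 2894489}{-427821 + 3419761} = - \frac{5850295}{2991940} = \left(-5850295\right) \frac{1}{2991940} = - \frac{1170059}{598388}$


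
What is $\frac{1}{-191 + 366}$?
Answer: $\frac{1}{175} \approx 0.0057143$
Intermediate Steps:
$\frac{1}{-191 + 366} = \frac{1}{175}$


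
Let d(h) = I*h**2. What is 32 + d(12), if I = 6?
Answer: 896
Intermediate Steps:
d(h) = 6*h**2
32 + d(12) = 32 + 6*12**2 = 32 + 6*144 = 32 + 864 = 896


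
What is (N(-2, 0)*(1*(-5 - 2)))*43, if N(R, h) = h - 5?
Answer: 1505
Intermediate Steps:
N(R, h) = -5 + h
(N(-2, 0)*(1*(-5 - 2)))*43 = ((-5 + 0)*(1*(-5 - 2)))*43 = -5*(-7)*43 = 35*43 = 1505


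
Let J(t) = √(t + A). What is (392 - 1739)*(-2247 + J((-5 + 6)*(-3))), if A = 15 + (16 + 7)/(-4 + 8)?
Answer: 3026709 - 1347*√71/2 ≈ 3.0210e+6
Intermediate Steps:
A = 83/4 (A = 15 + 23/4 = 83/4 ≈ 20.750)
J(t) = √(83/4 + t) (J(t) = √(t + 83/4) = √(83/4 + t))
(392 - 1739)*(-2247 + J((-5 + 6)*(-3))) = (392 - 1739)*(-2247 + √(83 + 4*((-5 + 6)*(-3)))/2) = -1347*(-2247 + √(83 + 4*(1*(-3)))/2) = -1347*(-2247 + √(83 + 4*(-3))/2) = -1347*(-2247 + √(83 - 12)/2) = -1347*(-2247 + √71/2) = 3026709 - 1347*√71/2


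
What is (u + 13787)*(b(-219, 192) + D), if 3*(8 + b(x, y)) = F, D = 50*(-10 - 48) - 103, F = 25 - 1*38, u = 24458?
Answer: -345964270/3 ≈ -1.1532e+8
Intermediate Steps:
F = -13 (F = 25 - 38 = -13)
D = -3003 (D = 50*(-58) - 103 = -2900 - 103 = -3003)
b(x, y) = -37/3 (b(x, y) = -8 + (1/3)*(-13) = -8 - 13/3 = -37/3)
(u + 13787)*(b(-219, 192) + D) = (24458 + 13787)*(-37/3 - 3003) = 38245*(-9046/3) = -345964270/3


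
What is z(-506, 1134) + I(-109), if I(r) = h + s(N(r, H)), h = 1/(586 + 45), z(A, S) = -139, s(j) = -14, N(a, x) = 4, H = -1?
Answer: -96542/631 ≈ -153.00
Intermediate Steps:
h = 1/631 ≈ 0.0015848
I(r) = -8833/631 (I(r) = 1/631 - 14 = -8833/631)
z(-506, 1134) + I(-109) = -139 - 8833/631 = -96542/631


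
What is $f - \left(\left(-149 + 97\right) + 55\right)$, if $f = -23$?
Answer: $-26$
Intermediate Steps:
$f - \left(\left(-149 + 97\right) + 55\right) = -23 - \left(\left(-149 + 97\right) + 55\right) = -23 - \left(-52 + 55\right) = -23 - 3 = -26$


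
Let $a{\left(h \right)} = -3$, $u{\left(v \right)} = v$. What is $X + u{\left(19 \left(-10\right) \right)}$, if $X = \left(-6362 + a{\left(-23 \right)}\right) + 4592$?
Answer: $-1963$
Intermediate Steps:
$X = -1773$ ($X = \left(-6362 - 3\right) + 4592 = -6365 + 4592 = -1773$)
$X + u{\left(19 \left(-10\right) \right)} = -1773 + 19 \left(-10\right) = -1773 - 190 = -1963$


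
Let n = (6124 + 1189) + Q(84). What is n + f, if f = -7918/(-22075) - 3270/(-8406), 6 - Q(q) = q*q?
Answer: 8156944718/30927075 ≈ 263.75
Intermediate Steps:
Q(q) = 6 - q² (Q(q) = 6 - q*q = 6 - q²)
f = 23123993/30927075 (f = -7918*(-1/22075) - 3270*(-1/8406) = 7918/22075 + 545/1401 = 23123993/30927075 ≈ 0.74769)
n = 263 (n = (6124 + 1189) + (6 - 1*84²) = 7313 + (6 - 1*7056) = 7313 + (6 - 7056) = 7313 - 7050 = 263)
n + f = 263 + 23123993/30927075 = 8156944718/30927075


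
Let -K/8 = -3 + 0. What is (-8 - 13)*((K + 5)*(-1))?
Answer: 609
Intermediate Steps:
K = 24 (K = -8*(-3 + 0) = -8*(-3) = 24)
(-8 - 13)*((K + 5)*(-1)) = (-8 - 13)*((24 + 5)*(-1)) = -609*(-1) = -21*(-29) = 609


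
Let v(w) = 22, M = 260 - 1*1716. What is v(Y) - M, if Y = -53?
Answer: 1478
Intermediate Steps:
M = -1456 (M = 260 - 1716 = -1456)
v(Y) - M = 22 - 1*(-1456) = 22 + 1456 = 1478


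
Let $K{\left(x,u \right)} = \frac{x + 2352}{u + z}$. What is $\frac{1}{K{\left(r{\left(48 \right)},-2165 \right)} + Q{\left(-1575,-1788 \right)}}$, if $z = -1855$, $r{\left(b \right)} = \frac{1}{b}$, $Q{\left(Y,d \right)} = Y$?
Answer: $- \frac{192960}{304024897} \approx -0.00063469$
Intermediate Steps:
$K{\left(x,u \right)} = \frac{2352 + x}{-1855 + u}$ ($K{\left(x,u \right)} = \frac{x + 2352}{u - 1855} = \frac{2352 + x}{-1855 + u}$)
$\frac{1}{K{\left(r{\left(48 \right)},-2165 \right)} + Q{\left(-1575,-1788 \right)}} = \frac{1}{\frac{2352 + \frac{1}{48}}{-1855 - 2165} - 1575} = \frac{1}{\frac{2352 + \frac{1}{48}}{-4020} - 1575} = \frac{1}{\left(- \frac{1}{4020}\right) \frac{112897}{48} - 1575} = \frac{1}{- \frac{112897}{192960} - 1575} = \frac{1}{- \frac{304024897}{192960}} = - \frac{192960}{304024897}$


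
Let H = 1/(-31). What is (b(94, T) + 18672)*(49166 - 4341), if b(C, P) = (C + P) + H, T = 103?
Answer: 26219845850/31 ≈ 8.4580e+8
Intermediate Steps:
H = -1/31 ≈ -0.032258
b(C, P) = -1/31 + C + P (b(C, P) = (C + P) - 1/31 = -1/31 + C + P)
(b(94, T) + 18672)*(49166 - 4341) = ((-1/31 + 94 + 103) + 18672)*(49166 - 4341) = (6106/31 + 18672)*44825 = (584938/31)*44825 = 26219845850/31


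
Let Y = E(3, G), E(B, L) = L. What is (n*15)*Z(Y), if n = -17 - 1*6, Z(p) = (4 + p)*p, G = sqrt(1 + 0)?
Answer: -1725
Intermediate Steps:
G = 1 (G = sqrt(1) = 1)
Y = 1
Z(p) = p*(4 + p)
n = -23 (n = -17 - 6 = -23)
(n*15)*Z(Y) = (-23*15)*(1*(4 + 1)) = -345*5 = -1725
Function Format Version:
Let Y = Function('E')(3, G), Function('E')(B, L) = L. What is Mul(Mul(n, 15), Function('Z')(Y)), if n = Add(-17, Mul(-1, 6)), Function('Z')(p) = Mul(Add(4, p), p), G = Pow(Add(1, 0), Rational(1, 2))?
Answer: -1725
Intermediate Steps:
G = 1 (G = Pow(1, Rational(1, 2)) = 1)
Y = 1
Function('Z')(p) = Mul(p, Add(4, p))
n = -23 (n = Add(-17, -6) = -23)
Mul(Mul(n, 15), Function('Z')(Y)) = Mul(Mul(-23, 15), Mul(1, Add(4, 1))) = Mul(-345, Mul(1, 5)) = Mul(-345, 5) = -1725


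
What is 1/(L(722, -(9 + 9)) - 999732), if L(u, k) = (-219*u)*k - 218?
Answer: 1/1846174 ≈ 5.4166e-7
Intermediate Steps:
L(u, k) = -218 - 219*k*u (L(u, k) = -219*k*u - 218 = -218 - 219*k*u)
1/(L(722, -(9 + 9)) - 999732) = 1/((-218 - 219*(-(9 + 9))*722) - 999732) = 1/((-218 - 219*(-1*18)*722) - 999732) = 1/((-218 - 219*(-18)*722) - 999732) = 1/((-218 + 2846124) - 999732) = 1/(2845906 - 999732) = 1/1846174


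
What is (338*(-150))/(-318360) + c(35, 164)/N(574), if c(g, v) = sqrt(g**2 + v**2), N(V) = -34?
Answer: 845/5306 - sqrt(28121)/34 ≈ -4.7729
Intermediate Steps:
(338*(-150))/(-318360) + c(35, 164)/N(574) = (338*(-150))/(-318360) + sqrt(35**2 + 164**2)/(-34) = -50700*(-1/318360) + sqrt(1225 + 26896)*(-1/34) = 845/5306 + sqrt(28121)*(-1/34) = 845/5306 - sqrt(28121)/34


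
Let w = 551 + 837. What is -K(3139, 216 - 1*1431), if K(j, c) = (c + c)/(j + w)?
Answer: 270/503 ≈ 0.53678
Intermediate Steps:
w = 1388
K(j, c) = 2*c/(1388 + j) (K(j, c) = (c + c)/(j + 1388) = (2*c)/(1388 + j) = 2*c/(1388 + j))
-K(3139, 216 - 1*1431) = -2*(216 - 1*1431)/(1388 + 3139) = -2*(216 - 1431)/4527 = -2*(-1215)/4527 = -1*(-270/503) = 270/503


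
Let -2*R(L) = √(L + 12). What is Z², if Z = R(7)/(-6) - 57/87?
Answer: 67963/121104 - 19*√19/174 ≈ 0.085224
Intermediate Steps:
R(L) = -√(12 + L)/2 (R(L) = -√(L + 12)/2 = -√(12 + L)/2)
Z = -19/29 + √19/12 (Z = -√(12 + 7)/2/(-6) - 57/87 = -√19/2*(-⅙) - 57*1/87 = √19/12 - 19/29 = -19/29 + √19/12 ≈ -0.29193)
Z² = (-19/29 + √19/12)²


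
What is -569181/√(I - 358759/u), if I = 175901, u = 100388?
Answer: -379454*√49240288426157/1961998981 ≈ -1357.1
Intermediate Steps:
-569181/√(I - 358759/u) = -569181/√(175901 - 358759/100388) = -569181*2*√49240288426157/5885996943 = -379454*√49240288426157/1961998981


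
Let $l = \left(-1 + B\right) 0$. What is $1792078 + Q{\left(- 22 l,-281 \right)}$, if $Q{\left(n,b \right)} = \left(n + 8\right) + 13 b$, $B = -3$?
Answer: $1788433$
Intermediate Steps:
$l = 0$ ($l = \left(-1 - 3\right) 0 = \left(-4\right) 0 = 0$)
$Q{\left(n,b \right)} = 8 + n + 13 b$ ($Q{\left(n,b \right)} = \left(8 + n\right) + 13 b = 8 + n + 13 b$)
$1792078 + Q{\left(- 22 l,-281 \right)} = 1792078 + \left(8 - 0 + 13 \left(-281\right)\right) = 1792078 + \left(8 + 0 - 3653\right) = 1792078 - 3645 = 1788433$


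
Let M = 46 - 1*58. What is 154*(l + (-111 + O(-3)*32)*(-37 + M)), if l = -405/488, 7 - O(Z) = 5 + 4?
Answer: 322183015/244 ≈ 1.3204e+6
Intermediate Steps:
O(Z) = -2 (O(Z) = 7 - (5 + 4) = 7 - 1*9 = 7 - 9 = -2)
M = -12 (M = 46 - 58 = -12)
l = -405/488 (l = -405*1/488 = -405/488 ≈ -0.82992)
154*(l + (-111 + O(-3)*32)*(-37 + M)) = 154*(-405/488 + (-111 - 2*32)*(-37 - 12)) = 154*(-405/488 + (-111 - 64)*(-49)) = 154*(-405/488 - 175*(-49)) = 154*(-405/488 + 8575) = 154*(4184195/488) = 322183015/244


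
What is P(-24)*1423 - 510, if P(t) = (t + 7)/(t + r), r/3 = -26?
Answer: -1637/6 ≈ -272.83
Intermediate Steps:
r = -78 (r = 3*(-26) = -78)
P(t) = (7 + t)/(-78 + t) (P(t) = (t + 7)/(t - 78) = (7 + t)/(-78 + t))
P(-24)*1423 - 510 = ((7 - 24)/(-78 - 24))*1423 - 510 = (-17/(-102))*1423 - 510 = -1/102*(-17)*1423 - 510 = (⅙)*1423 - 510 = 1423/6 - 510 = -1637/6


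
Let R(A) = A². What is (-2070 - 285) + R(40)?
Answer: -755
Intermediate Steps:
(-2070 - 285) + R(40) = (-2070 - 285) + 40² = -2355 + 1600 = -755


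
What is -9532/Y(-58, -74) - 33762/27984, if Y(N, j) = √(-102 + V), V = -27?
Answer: -5627/4664 + 9532*I*√129/129 ≈ -1.2065 + 839.25*I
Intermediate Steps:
Y(N, j) = I*√129 (Y(N, j) = √(-102 - 27) = √(-129) = I*√129)
-9532/Y(-58, -74) - 33762/27984 = -9532*(-I*√129/129) - 33762/27984 = -(-9532)*I*√129/129 - 33762*1/27984 = 9532*I*√129/129 - 5627/4664 = -5627/4664 + 9532*I*√129/129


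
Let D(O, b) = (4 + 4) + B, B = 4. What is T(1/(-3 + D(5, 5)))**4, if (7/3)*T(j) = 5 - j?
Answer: 3748096/194481 ≈ 19.272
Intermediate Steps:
D(O, b) = 12 (D(O, b) = (4 + 4) + 4 = 8 + 4 = 12)
T(j) = 15/7 - 3*j/7 (T(j) = 3*(5 - j)/7 = 15/7 - 3*j/7)
T(1/(-3 + D(5, 5)))**4 = (15/7 - 3/(7*(-3 + 12)))**4 = (15/7 - 3/7/9)**4 = (15/7 - 3/7*1/9)**4 = (15/7 - 1/21)**4 = (44/21)**4 = 3748096/194481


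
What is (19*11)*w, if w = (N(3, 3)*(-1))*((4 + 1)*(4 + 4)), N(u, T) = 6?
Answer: -50160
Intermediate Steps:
w = -240 (w = (6*(-1))*((4 + 1)*(4 + 4)) = -30*8 = -6*40 = -240)
(19*11)*w = (19*11)*(-240) = 209*(-240) = -50160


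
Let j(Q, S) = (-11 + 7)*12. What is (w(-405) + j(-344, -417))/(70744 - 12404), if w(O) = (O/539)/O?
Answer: -25871/31445260 ≈ -0.00082273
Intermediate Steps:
j(Q, S) = -48 (j(Q, S) = -4*12 = -48)
w(O) = 1/539 (w(O) = (O*(1/539))/O = (O/539)/O = 1/539)
(w(-405) + j(-344, -417))/(70744 - 12404) = (1/539 - 48)/(70744 - 12404) = -25871/539/58340 = -25871/539*1/58340 = -25871/31445260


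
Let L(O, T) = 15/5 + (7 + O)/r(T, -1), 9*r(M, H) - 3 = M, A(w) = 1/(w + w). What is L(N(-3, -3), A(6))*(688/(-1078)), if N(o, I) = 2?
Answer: -372552/19943 ≈ -18.681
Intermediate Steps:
A(w) = 1/(2*w)
r(M, H) = ⅓ + M/9
L(O, T) = 3 + (7 + O)/(⅓ + T/9) (L(O, T) = 15/5 + (7 + O)/(⅓ + T/9) = 15*(⅕) + (7 + O)/(⅓ + T/9) = 3 + (7 + O)/(⅓ + T/9))
L(N(-3, -3), A(6))*(688/(-1078)) = (3*(24 + (½)/6 + 3*2)/(3 + (½)/6))*(688/(-1078)) = (3*(24 + (½)*(⅙) + 6)/(3 + (½)*(⅙)))*(688*(-1/1078)) = (3*(24 + 1/12 + 6)/(3 + 1/12))*(-344/539) = (3*(361/12)/(37/12))*(-344/539) = (3*(12/37)*(361/12))*(-344/539) = (1083/37)*(-344/539) = -372552/19943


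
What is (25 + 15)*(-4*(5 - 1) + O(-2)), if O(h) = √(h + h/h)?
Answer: -640 + 40*I ≈ -640.0 + 40.0*I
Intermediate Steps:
O(h) = √(1 + h) (O(h) = √(h + 1) = √(1 + h))
(25 + 15)*(-4*(5 - 1) + O(-2)) = (25 + 15)*(-4*(5 - 1) + √(1 - 2)) = 40*(-4*4 + √(-1)) = 40*(-16 + I) = -640 + 40*I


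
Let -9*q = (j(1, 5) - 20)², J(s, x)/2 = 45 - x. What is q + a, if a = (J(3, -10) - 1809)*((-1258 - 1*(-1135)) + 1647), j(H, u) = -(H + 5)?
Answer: -23304160/9 ≈ -2.5894e+6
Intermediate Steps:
j(H, u) = -5 - H (j(H, u) = -(5 + H) = -5 - H)
J(s, x) = 90 - 2*x (J(s, x) = 2*(45 - x) = 90 - 2*x)
a = -2589276 (a = ((90 - 2*(-10)) - 1809)*((-1258 - 1*(-1135)) + 1647) = ((90 + 20) - 1809)*((-1258 + 1135) + 1647) = (110 - 1809)*(-123 + 1647) = -1699*1524 = -2589276)
q = -676/9 (q = -((-5 - 1*1) - 20)²/9 = -((-5 - 1) - 20)²/9 = -(-6 - 20)²/9 = -⅑*(-26)² = -⅑*676 = -676/9 ≈ -75.111)
q + a = -676/9 - 2589276 = -23304160/9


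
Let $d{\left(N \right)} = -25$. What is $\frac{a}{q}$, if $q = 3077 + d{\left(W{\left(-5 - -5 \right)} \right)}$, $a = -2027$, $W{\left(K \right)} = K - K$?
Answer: $- \frac{2027}{3052} \approx -0.66416$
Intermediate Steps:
$W{\left(K \right)} = 0$
$q = 3052$ ($q = 3077 - 25 = 3052$)
$\frac{a}{q} = - \frac{2027}{3052}$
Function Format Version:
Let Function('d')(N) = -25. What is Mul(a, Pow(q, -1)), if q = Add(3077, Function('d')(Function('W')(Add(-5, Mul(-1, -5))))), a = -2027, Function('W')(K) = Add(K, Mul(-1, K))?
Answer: Rational(-2027, 3052) ≈ -0.66416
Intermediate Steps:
Function('W')(K) = 0
q = 3052 (q = Add(3077, -25) = 3052)
Mul(a, Pow(q, -1)) = Mul(-2027, Pow(3052, -1)) = Mul(-2027, Rational(1, 3052)) = Rational(-2027, 3052)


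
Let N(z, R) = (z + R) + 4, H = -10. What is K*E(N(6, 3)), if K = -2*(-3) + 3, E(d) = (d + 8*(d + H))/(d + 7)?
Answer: 333/20 ≈ 16.650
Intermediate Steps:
N(z, R) = 4 + R + z (N(z, R) = (R + z) + 4 = 4 + R + z)
E(d) = (-80 + 9*d)/(7 + d) (E(d) = (d + 8*(d - 10))/(d + 7) = (d + 8*(-10 + d))/(7 + d) = (d + (-80 + 8*d))/(7 + d) = (-80 + 9*d)/(7 + d))
K = 9 (K = 6 + 3 = 9)
K*E(N(6, 3)) = 9*((-80 + 9*(4 + 3 + 6))/(7 + (4 + 3 + 6))) = 9*((-80 + 9*13)/(7 + 13)) = 9*((-80 + 117)/20) = 9*((1/20)*37) = 9*(37/20) = 333/20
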